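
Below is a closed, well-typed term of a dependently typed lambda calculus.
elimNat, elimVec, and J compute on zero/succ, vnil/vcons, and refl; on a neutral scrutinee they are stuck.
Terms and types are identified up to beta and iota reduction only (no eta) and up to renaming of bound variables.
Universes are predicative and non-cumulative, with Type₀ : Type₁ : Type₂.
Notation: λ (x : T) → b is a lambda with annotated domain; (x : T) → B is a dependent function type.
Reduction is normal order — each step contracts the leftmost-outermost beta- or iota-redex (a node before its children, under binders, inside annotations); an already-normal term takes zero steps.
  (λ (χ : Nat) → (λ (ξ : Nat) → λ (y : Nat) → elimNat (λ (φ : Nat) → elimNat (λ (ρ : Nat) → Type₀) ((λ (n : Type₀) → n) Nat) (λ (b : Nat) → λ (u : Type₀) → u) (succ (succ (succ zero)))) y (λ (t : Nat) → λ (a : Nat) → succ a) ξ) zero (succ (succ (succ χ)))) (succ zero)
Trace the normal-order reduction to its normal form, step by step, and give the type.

normal-order reduction sequence:
  (λ (χ : Nat) → (λ (ξ : Nat) → λ (y : Nat) → elimNat (λ (φ : Nat) → elimNat (λ (ρ : Nat) → Type₀) ((λ (n : Type₀) → n) Nat) (λ (b : Nat) → λ (u : Type₀) → u) (succ (succ (succ zero)))) y (λ (t : Nat) → λ (a : Nat) → succ a) ξ) zero (succ (succ (succ χ)))) (succ zero)
  ~> (λ (χ : Nat) → λ (ξ : Nat) → elimNat (λ (y : Nat) → elimNat (λ (φ : Nat) → Type₀) ((λ (ρ : Type₀) → ρ) Nat) (λ (n : Nat) → λ (b : Type₀) → b) (succ (succ (succ zero)))) ξ (λ (u : Nat) → λ (t : Nat) → succ t) χ) zero (succ (succ (succ (succ zero))))
  ~> (λ (χ : Nat) → elimNat (λ (ξ : Nat) → elimNat (λ (y : Nat) → Type₀) ((λ (φ : Type₀) → φ) Nat) (λ (ρ : Nat) → λ (n : Type₀) → n) (succ (succ (succ zero)))) χ (λ (b : Nat) → λ (u : Nat) → succ u) zero) (succ (succ (succ (succ zero))))
  ~> elimNat (λ (χ : Nat) → elimNat (λ (ξ : Nat) → Type₀) ((λ (y : Type₀) → y) Nat) (λ (φ : Nat) → λ (ρ : Type₀) → ρ) (succ (succ (succ zero)))) (succ (succ (succ (succ zero)))) (λ (n : Nat) → λ (b : Nat) → succ b) zero
  ~> succ (succ (succ (succ zero)))
type:
  Nat


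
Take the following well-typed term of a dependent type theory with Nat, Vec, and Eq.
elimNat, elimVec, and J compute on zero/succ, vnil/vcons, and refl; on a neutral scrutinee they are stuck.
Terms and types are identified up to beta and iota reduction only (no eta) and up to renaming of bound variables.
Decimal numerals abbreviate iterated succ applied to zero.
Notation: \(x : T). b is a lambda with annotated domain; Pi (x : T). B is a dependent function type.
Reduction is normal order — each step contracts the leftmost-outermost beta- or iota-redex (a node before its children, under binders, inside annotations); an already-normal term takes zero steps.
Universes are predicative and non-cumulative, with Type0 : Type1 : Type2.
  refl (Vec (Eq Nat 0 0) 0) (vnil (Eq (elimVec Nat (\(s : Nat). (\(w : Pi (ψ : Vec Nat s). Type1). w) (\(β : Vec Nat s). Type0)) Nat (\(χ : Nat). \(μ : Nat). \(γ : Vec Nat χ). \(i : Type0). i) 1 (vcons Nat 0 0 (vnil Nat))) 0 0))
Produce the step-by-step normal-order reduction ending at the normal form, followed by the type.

normal-order reduction:
  refl (Vec (Eq Nat 0 0) 0) (vnil (Eq (elimVec Nat (\(s : Nat). (\(w : Pi (ψ : Vec Nat s). Type1). w) (\(β : Vec Nat s). Type0)) Nat (\(χ : Nat). \(μ : Nat). \(γ : Vec Nat χ). \(i : Type0). i) 1 (vcons Nat 0 0 (vnil Nat))) 0 0))
  ~> refl (Vec (Eq Nat 0 0) 0) (vnil (Eq ((\(s : Nat). \(w : Nat). \(ψ : Vec Nat s). \(β : Type0). β) 0 0 (vnil Nat) (elimVec Nat (\(χ : Nat). (\(μ : Pi (γ : Vec Nat χ). Type1). μ) (\(i : Vec Nat χ). Type0)) Nat (\(ν : Nat). \(α : Nat). \(n : Vec Nat ν). \(d : Type0). d) 0 (vnil Nat))) 0 0))
  ~> refl (Vec (Eq Nat 0 0) 0) (vnil (Eq ((\(s : Nat). \(w : Vec Nat 0). \(ψ : Type0). ψ) 0 (vnil Nat) (elimVec Nat (\(β : Nat). (\(χ : Pi (μ : Vec Nat β). Type1). χ) (\(γ : Vec Nat β). Type0)) Nat (\(i : Nat). \(ν : Nat). \(α : Vec Nat i). \(n : Type0). n) 0 (vnil Nat))) 0 0))
  ~> refl (Vec (Eq Nat 0 0) 0) (vnil (Eq ((\(s : Vec Nat 0). \(w : Type0). w) (vnil Nat) (elimVec Nat (\(ψ : Nat). (\(β : Pi (χ : Vec Nat ψ). Type1). β) (\(μ : Vec Nat ψ). Type0)) Nat (\(γ : Nat). \(i : Nat). \(ν : Vec Nat γ). \(α : Type0). α) 0 (vnil Nat))) 0 0))
  ~> refl (Vec (Eq Nat 0 0) 0) (vnil (Eq ((\(s : Type0). s) (elimVec Nat (\(w : Nat). (\(ψ : Pi (β : Vec Nat w). Type1). ψ) (\(χ : Vec Nat w). Type0)) Nat (\(μ : Nat). \(γ : Nat). \(i : Vec Nat μ). \(ν : Type0). ν) 0 (vnil Nat))) 0 0))
  ~> refl (Vec (Eq Nat 0 0) 0) (vnil (Eq (elimVec Nat (\(s : Nat). (\(w : Pi (ψ : Vec Nat s). Type1). w) (\(β : Vec Nat s). Type0)) Nat (\(χ : Nat). \(μ : Nat). \(γ : Vec Nat χ). \(i : Type0). i) 0 (vnil Nat)) 0 0))
  ~> refl (Vec (Eq Nat 0 0) 0) (vnil (Eq Nat 0 0))
type:
  Eq (Vec (Eq Nat 0 0) 0) (vnil (Eq Nat 0 0)) (vnil (Eq Nat 0 0))


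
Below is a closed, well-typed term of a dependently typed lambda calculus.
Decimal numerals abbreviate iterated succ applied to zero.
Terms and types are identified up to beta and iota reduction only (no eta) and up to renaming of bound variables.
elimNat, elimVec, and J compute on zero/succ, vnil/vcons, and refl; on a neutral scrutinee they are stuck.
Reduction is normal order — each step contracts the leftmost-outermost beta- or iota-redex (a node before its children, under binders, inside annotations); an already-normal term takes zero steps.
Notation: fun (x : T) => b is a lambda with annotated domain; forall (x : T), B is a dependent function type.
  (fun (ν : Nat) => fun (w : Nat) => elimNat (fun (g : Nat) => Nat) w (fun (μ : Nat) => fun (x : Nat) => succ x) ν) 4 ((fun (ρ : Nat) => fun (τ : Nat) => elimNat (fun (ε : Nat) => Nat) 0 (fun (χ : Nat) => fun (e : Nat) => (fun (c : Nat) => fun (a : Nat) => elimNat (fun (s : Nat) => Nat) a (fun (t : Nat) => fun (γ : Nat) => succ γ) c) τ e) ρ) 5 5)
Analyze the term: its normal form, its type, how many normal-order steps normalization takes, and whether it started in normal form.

normal form:
  29
the term's type:
  Nat
reduction steps (normal order): 123
started in normal form: no
first redex: a beta-redex


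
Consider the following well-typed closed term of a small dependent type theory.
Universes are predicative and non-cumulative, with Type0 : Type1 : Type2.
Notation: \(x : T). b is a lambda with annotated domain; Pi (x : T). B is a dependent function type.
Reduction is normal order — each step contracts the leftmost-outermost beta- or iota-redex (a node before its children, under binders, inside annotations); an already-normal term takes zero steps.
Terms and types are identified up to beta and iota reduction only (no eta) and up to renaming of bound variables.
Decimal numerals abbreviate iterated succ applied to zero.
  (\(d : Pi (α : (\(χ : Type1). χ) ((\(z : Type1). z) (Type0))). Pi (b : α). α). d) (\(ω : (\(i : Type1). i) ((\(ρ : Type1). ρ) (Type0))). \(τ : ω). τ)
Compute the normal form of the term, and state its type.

resulting normal form:
  \(d : Type0). \(α : d). α
the term's type:
  Pi (d : Type0). Pi (α : d). d


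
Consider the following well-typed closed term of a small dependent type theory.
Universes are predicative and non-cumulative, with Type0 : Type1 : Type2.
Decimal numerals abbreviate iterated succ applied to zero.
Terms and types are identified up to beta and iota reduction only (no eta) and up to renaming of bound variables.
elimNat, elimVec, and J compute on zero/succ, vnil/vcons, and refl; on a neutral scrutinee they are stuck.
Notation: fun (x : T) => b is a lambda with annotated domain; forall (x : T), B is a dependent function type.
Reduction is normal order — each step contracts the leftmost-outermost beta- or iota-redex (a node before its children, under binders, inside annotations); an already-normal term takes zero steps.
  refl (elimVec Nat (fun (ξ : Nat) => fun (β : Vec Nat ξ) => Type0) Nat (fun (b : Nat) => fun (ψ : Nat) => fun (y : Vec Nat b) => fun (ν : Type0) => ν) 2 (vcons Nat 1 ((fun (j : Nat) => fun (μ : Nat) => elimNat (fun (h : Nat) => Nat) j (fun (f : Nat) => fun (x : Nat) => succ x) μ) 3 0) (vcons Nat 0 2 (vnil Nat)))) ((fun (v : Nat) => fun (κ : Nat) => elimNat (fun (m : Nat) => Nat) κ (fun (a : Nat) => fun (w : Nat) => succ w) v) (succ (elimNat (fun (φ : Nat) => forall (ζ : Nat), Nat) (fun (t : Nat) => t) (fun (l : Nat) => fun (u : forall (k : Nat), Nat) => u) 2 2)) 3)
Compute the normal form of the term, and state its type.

resulting normal form:
  refl Nat 6
inferred type:
  Eq Nat 6 6


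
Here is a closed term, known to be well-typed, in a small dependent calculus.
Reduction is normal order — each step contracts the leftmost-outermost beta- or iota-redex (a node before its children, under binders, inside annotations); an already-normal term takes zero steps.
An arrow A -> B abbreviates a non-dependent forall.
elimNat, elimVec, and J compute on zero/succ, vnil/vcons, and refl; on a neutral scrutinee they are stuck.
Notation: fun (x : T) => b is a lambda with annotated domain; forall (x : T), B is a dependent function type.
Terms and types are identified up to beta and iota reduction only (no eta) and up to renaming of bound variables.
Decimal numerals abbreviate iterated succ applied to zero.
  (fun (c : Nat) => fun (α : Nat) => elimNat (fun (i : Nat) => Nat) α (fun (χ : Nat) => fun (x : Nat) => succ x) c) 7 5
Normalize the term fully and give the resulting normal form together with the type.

reduced normal form:
  12
type:
  Nat
observation: 24 normal-order steps normalize the term, beginning with a beta-redex.


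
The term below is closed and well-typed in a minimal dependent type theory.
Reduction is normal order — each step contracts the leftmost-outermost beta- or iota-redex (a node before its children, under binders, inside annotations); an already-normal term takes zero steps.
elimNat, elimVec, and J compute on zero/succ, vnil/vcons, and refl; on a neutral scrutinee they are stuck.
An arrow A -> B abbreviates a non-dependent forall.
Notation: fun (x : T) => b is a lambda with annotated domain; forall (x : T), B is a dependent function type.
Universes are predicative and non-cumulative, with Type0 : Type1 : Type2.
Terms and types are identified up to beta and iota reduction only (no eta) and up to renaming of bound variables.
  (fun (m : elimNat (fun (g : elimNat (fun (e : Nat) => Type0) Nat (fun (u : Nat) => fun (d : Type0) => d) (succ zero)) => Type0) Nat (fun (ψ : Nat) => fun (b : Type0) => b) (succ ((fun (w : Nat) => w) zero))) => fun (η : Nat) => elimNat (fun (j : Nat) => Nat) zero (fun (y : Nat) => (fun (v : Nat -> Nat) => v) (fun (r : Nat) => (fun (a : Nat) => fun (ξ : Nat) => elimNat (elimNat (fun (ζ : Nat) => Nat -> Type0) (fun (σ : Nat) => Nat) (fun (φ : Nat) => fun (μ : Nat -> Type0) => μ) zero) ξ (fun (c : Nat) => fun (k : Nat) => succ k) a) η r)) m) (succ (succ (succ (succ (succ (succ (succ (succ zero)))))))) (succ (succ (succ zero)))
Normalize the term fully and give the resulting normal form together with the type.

reduced normal form:
  succ (succ (succ (succ (succ (succ (succ (succ (succ (succ (succ (succ (succ (succ (succ (succ (succ (succ (succ (succ (succ (succ (succ (succ zero)))))))))))))))))))))))
type:
  Nat


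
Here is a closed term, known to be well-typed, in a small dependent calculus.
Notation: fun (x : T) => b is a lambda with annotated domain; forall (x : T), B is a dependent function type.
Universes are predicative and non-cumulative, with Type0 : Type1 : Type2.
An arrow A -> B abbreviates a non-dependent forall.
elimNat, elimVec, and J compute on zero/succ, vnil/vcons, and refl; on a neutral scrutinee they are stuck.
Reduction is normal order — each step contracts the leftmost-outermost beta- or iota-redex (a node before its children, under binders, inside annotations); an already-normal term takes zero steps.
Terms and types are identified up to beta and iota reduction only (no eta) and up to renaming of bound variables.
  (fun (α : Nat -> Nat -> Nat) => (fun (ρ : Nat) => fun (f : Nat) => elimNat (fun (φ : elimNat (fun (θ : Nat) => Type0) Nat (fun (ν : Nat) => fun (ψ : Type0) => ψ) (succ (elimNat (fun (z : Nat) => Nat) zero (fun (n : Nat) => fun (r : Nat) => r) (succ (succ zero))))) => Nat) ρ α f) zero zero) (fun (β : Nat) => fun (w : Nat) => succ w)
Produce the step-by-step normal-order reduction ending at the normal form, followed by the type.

normal-order reduction sequence:
  (fun (α : Nat -> Nat -> Nat) => (fun (ρ : Nat) => fun (f : Nat) => elimNat (fun (φ : elimNat (fun (θ : Nat) => Type0) Nat (fun (ν : Nat) => fun (ψ : Type0) => ψ) (succ (elimNat (fun (z : Nat) => Nat) zero (fun (n : Nat) => fun (r : Nat) => r) (succ (succ zero))))) => Nat) ρ α f) zero zero) (fun (β : Nat) => fun (w : Nat) => succ w)
  ~> (fun (α : Nat) => fun (ρ : Nat) => elimNat (fun (f : elimNat (fun (φ : Nat) => Type0) Nat (fun (θ : Nat) => fun (ν : Type0) => ν) (succ (elimNat (fun (ψ : Nat) => Nat) zero (fun (z : Nat) => fun (n : Nat) => n) (succ (succ zero))))) => Nat) α (fun (r : Nat) => fun (β : Nat) => succ β) ρ) zero zero
  ~> (fun (α : Nat) => elimNat (fun (ρ : elimNat (fun (f : Nat) => Type0) Nat (fun (φ : Nat) => fun (θ : Type0) => θ) (succ (elimNat (fun (ν : Nat) => Nat) zero (fun (ψ : Nat) => fun (z : Nat) => z) (succ (succ zero))))) => Nat) zero (fun (n : Nat) => fun (r : Nat) => succ r) α) zero
  ~> elimNat (fun (α : elimNat (fun (ρ : Nat) => Type0) Nat (fun (f : Nat) => fun (φ : Type0) => φ) (succ (elimNat (fun (θ : Nat) => Nat) zero (fun (ν : Nat) => fun (ψ : Nat) => ψ) (succ (succ zero))))) => Nat) zero (fun (z : Nat) => fun (n : Nat) => succ n) zero
  ~> zero
the term's type:
  Nat


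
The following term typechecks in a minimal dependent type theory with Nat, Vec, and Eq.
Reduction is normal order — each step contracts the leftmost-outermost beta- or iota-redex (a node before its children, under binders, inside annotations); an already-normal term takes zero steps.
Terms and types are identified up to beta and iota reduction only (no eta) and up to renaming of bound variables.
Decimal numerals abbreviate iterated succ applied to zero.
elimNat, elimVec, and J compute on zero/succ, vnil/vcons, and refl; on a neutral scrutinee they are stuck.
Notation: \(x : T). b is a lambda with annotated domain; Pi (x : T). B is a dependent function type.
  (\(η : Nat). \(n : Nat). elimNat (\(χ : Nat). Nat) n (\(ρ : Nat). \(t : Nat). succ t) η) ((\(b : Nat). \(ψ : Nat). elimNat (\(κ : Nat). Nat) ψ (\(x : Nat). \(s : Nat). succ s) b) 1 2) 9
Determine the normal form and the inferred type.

resulting normal form:
  12
type:
  Nat
observation: 18 normal-order steps normalize the term, beginning with a beta-redex.


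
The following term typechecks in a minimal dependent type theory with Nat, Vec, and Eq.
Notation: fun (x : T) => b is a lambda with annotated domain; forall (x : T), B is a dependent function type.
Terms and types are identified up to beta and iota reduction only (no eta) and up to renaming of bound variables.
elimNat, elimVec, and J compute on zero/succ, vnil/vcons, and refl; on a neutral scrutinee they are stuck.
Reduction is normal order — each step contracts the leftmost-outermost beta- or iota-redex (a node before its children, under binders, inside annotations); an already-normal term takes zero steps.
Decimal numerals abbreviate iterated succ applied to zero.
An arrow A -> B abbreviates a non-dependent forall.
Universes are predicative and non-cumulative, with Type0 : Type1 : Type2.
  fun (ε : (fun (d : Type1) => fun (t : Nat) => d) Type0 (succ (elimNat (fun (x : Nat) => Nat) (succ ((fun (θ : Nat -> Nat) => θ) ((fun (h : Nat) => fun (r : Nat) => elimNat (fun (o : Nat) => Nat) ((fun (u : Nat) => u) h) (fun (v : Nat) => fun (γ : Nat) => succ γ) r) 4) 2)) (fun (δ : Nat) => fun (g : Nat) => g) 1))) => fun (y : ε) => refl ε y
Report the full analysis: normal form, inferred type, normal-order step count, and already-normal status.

normal form:
  fun (ε : Type0) => fun (d : ε) => refl ε d
the term's type:
  forall (ε : Type0), forall (d : ε), Eq ε d d
steps to reach normal form (normal order): 2
term was already normal: no
first contracted redex: a beta-redex


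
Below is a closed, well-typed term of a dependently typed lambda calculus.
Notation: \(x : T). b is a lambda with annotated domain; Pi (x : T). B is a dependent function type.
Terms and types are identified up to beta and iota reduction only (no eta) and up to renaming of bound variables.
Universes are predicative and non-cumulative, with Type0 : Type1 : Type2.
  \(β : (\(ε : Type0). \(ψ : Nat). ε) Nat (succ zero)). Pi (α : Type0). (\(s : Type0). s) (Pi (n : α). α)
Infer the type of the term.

type:
  Pi (β : Nat). Type1


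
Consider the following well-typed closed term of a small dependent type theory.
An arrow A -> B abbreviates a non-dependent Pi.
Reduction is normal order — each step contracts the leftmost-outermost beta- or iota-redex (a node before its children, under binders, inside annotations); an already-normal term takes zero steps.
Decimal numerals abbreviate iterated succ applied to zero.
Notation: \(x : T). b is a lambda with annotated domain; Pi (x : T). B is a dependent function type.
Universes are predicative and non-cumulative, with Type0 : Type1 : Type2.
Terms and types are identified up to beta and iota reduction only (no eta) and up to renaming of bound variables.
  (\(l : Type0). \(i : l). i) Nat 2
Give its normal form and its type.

resulting normal form:
  2
type:
  Nat


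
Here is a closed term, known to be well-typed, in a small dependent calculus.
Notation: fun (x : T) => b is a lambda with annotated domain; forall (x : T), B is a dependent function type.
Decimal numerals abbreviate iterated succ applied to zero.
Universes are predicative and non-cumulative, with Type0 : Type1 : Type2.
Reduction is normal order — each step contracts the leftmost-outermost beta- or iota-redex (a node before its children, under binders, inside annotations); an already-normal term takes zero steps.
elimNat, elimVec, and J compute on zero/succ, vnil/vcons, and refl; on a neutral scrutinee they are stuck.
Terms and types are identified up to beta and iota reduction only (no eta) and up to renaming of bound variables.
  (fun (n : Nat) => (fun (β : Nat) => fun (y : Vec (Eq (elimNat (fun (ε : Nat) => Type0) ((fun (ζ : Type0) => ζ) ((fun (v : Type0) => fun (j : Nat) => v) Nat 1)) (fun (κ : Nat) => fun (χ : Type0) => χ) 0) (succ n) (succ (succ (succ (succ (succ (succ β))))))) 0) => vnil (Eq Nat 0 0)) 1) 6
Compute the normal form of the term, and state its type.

normal form:
  fun (n : Vec (Eq Nat 7 7) 0) => vnil (Eq Nat 0 0)
type:
  forall (n : Vec (Eq Nat 7 7) 0), Vec (Eq Nat 0 0) 0


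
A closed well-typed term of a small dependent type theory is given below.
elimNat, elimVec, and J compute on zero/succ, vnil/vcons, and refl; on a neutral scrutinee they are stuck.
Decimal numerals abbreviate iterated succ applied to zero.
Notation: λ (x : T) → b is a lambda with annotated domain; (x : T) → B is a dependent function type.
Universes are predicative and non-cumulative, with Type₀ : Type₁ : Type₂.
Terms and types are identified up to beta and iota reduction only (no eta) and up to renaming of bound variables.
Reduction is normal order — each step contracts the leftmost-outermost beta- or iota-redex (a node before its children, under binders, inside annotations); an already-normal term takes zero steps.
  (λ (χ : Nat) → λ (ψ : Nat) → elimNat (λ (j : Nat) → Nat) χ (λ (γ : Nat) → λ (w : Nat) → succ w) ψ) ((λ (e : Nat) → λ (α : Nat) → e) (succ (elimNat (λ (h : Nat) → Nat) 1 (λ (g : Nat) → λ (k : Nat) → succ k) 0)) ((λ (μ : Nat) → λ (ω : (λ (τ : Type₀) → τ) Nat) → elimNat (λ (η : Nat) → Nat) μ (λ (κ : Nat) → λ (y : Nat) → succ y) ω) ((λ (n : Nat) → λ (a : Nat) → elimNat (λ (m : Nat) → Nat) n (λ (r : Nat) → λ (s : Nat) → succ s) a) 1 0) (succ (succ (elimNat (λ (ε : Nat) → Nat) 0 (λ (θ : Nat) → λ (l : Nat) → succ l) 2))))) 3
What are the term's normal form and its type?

normal form:
  5
inferred type:
  Nat


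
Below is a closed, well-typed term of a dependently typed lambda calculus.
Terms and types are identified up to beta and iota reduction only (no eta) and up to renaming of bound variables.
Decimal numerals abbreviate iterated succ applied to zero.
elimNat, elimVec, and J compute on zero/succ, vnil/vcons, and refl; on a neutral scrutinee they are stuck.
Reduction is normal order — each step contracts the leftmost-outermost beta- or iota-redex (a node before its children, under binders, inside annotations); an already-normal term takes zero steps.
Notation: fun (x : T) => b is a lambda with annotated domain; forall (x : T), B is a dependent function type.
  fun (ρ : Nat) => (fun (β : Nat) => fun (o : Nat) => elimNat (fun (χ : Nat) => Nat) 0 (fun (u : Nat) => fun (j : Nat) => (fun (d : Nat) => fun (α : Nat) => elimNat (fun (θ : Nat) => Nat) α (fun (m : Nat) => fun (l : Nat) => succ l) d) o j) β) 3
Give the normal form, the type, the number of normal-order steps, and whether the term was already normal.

reduced normal form:
  fun (ρ : Nat) => fun (β : Nat) => elimNat (fun (o : Nat) => Nat) (elimNat (fun (χ : Nat) => Nat) (elimNat (fun (u : Nat) => Nat) 0 (fun (j : Nat) => fun (d : Nat) => succ d) β) (fun (α : Nat) => fun (θ : Nat) => succ θ) β) (fun (m : Nat) => fun (l : Nat) => succ l) β
the term's type:
  forall (ρ : Nat), forall (β : Nat), Nat
steps to reach normal form (normal order): 17
term was already normal: no
first contracted redex: a beta-redex


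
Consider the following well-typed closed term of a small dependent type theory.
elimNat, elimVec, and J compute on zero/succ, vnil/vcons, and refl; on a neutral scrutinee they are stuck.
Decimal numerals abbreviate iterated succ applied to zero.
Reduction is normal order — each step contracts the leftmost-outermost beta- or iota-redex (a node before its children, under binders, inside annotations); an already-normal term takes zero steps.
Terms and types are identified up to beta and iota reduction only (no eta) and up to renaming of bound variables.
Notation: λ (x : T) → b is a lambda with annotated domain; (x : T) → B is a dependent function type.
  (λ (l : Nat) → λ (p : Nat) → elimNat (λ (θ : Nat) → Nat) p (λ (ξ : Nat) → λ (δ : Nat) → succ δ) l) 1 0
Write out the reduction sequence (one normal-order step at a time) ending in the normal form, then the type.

reduction (normal order):
  (λ (l : Nat) → λ (p : Nat) → elimNat (λ (θ : Nat) → Nat) p (λ (ξ : Nat) → λ (δ : Nat) → succ δ) l) 1 0
  ~> (λ (l : Nat) → elimNat (λ (p : Nat) → Nat) l (λ (θ : Nat) → λ (ξ : Nat) → succ ξ) 1) 0
  ~> elimNat (λ (l : Nat) → Nat) 0 (λ (p : Nat) → λ (θ : Nat) → succ θ) 1
  ~> (λ (l : Nat) → λ (p : Nat) → succ p) 0 (elimNat (λ (θ : Nat) → Nat) 0 (λ (ξ : Nat) → λ (δ : Nat) → succ δ) 0)
  ~> (λ (l : Nat) → succ l) (elimNat (λ (p : Nat) → Nat) 0 (λ (θ : Nat) → λ (ξ : Nat) → succ ξ) 0)
  ~> succ (elimNat (λ (l : Nat) → Nat) 0 (λ (p : Nat) → λ (θ : Nat) → succ θ) 0)
  ~> 1
the term's type:
  Nat


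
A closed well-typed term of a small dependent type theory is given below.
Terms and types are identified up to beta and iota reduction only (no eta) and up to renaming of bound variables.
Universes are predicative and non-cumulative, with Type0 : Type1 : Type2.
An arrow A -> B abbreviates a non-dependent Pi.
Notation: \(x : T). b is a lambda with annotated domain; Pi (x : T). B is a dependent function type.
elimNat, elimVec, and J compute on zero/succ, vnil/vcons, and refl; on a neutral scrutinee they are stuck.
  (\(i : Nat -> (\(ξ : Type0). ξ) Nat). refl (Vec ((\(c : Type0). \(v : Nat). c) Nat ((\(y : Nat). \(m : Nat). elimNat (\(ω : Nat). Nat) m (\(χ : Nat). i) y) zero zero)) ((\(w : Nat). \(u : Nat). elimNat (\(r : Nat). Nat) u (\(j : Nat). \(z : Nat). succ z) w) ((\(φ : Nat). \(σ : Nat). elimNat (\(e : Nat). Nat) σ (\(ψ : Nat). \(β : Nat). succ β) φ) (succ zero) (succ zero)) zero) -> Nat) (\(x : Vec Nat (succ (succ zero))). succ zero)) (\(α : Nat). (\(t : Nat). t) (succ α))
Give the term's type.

inferred type:
  Eq (Vec Nat (succ (succ zero)) -> Nat) (\(i : Vec Nat (succ (succ zero))). succ zero) (\(ξ : Vec Nat (succ (succ zero))). succ zero)


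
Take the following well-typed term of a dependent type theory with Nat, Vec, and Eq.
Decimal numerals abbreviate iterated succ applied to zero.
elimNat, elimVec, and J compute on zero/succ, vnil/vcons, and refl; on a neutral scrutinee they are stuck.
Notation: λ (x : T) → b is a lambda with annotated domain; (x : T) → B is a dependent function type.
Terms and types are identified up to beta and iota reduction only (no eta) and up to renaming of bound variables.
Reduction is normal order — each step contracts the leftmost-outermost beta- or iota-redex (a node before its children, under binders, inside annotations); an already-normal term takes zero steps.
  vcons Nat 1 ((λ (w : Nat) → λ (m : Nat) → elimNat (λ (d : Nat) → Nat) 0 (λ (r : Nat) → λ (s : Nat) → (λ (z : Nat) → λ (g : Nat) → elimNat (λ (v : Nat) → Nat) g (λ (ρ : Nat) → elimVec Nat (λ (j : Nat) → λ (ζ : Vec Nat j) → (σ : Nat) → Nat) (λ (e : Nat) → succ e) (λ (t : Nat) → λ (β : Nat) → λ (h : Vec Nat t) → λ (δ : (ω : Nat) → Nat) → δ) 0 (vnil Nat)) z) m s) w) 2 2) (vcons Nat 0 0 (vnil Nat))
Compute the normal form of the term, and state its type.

normal form:
  vcons Nat 1 4 (vcons Nat 0 0 (vnil Nat))
type:
  Vec Nat 2
observation: normalization takes exactly 31 steps under the normal-order strategy.


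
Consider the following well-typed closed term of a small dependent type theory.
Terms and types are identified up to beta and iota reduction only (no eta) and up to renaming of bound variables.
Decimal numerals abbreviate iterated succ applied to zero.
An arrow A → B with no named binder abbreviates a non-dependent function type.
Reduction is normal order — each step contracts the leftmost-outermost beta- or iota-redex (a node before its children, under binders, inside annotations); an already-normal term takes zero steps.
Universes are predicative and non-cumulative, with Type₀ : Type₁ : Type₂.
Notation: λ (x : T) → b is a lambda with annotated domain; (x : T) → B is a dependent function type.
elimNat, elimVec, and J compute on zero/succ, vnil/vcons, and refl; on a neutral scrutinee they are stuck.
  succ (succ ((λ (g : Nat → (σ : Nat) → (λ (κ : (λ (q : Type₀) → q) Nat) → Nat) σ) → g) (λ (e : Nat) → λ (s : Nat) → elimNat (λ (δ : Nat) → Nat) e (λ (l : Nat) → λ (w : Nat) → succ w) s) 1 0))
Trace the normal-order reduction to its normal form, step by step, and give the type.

normal-order reduction sequence:
  succ (succ ((λ (g : Nat → (σ : Nat) → (λ (κ : (λ (q : Type₀) → q) Nat) → Nat) σ) → g) (λ (e : Nat) → λ (s : Nat) → elimNat (λ (δ : Nat) → Nat) e (λ (l : Nat) → λ (w : Nat) → succ w) s) 1 0))
  ~> succ (succ ((λ (g : Nat) → λ (σ : Nat) → elimNat (λ (κ : Nat) → Nat) g (λ (q : Nat) → λ (e : Nat) → succ e) σ) 1 0))
  ~> succ (succ ((λ (g : Nat) → elimNat (λ (σ : Nat) → Nat) 1 (λ (κ : Nat) → λ (q : Nat) → succ q) g) 0))
  ~> succ (succ (elimNat (λ (g : Nat) → Nat) 1 (λ (σ : Nat) → λ (κ : Nat) → succ κ) 0))
  ~> 3
the term's type:
  Nat


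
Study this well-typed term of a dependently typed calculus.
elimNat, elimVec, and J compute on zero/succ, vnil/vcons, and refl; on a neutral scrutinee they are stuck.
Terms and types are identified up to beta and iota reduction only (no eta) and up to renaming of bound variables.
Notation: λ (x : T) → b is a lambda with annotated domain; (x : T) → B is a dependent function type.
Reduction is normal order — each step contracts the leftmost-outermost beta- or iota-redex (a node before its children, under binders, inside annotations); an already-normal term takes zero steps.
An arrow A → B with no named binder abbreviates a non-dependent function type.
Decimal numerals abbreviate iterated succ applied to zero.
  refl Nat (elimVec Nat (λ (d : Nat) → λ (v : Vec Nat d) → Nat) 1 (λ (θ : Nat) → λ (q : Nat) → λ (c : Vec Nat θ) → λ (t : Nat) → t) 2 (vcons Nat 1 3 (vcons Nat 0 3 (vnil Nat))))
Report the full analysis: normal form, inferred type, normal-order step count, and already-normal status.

resulting normal form:
  refl Nat 1
inferred type:
  Eq Nat 1 1
normal-order step count: 11
started in normal form: no
first contracted redex: an elimVec iota-redex


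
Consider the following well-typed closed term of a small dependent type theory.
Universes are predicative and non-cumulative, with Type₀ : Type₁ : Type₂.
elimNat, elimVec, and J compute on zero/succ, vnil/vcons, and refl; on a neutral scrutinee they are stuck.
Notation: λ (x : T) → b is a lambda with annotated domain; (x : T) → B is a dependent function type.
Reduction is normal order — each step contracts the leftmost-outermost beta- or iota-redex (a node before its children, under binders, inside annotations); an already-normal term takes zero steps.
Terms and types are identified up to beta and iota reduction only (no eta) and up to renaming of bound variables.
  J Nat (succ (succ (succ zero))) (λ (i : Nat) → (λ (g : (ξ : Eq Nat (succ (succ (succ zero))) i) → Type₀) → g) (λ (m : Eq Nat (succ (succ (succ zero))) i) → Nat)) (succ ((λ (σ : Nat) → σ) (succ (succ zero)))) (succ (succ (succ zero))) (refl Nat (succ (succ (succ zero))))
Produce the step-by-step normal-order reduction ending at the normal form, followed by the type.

normal-order reduction:
  J Nat (succ (succ (succ zero))) (λ (i : Nat) → (λ (g : (ξ : Eq Nat (succ (succ (succ zero))) i) → Type₀) → g) (λ (m : Eq Nat (succ (succ (succ zero))) i) → Nat)) (succ ((λ (σ : Nat) → σ) (succ (succ zero)))) (succ (succ (succ zero))) (refl Nat (succ (succ (succ zero))))
  ~> succ ((λ (i : Nat) → i) (succ (succ zero)))
  ~> succ (succ (succ zero))
the term's type:
  Nat


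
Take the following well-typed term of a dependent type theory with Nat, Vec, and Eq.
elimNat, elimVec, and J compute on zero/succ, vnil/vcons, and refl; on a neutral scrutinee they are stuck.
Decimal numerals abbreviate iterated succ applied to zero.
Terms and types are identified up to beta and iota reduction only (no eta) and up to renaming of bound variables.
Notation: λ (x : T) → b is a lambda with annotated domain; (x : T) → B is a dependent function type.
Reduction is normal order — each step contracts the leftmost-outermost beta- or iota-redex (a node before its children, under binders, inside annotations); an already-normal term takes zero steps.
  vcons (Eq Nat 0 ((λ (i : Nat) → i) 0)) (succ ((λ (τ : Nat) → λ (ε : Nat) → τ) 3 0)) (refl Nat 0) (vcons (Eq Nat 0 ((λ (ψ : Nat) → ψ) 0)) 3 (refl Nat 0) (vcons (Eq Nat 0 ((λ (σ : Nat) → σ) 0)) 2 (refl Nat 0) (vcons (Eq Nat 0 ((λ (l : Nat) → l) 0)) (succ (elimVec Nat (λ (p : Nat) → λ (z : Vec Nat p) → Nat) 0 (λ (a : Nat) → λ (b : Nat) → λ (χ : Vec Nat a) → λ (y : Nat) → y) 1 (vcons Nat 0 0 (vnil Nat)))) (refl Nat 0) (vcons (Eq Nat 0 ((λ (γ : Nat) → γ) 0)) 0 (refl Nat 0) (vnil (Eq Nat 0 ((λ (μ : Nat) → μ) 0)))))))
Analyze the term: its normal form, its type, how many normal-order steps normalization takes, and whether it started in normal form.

reduced normal form:
  vcons (Eq Nat 0 0) 4 (refl Nat 0) (vcons (Eq Nat 0 0) 3 (refl Nat 0) (vcons (Eq Nat 0 0) 2 (refl Nat 0) (vcons (Eq Nat 0 0) 1 (refl Nat 0) (vcons (Eq Nat 0 0) 0 (refl Nat 0) (vnil (Eq Nat 0 0))))))
the term's type:
  Vec (Eq Nat 0 0) 5
reduction steps (normal order): 14
started in normal form: no
first redex: a beta-redex


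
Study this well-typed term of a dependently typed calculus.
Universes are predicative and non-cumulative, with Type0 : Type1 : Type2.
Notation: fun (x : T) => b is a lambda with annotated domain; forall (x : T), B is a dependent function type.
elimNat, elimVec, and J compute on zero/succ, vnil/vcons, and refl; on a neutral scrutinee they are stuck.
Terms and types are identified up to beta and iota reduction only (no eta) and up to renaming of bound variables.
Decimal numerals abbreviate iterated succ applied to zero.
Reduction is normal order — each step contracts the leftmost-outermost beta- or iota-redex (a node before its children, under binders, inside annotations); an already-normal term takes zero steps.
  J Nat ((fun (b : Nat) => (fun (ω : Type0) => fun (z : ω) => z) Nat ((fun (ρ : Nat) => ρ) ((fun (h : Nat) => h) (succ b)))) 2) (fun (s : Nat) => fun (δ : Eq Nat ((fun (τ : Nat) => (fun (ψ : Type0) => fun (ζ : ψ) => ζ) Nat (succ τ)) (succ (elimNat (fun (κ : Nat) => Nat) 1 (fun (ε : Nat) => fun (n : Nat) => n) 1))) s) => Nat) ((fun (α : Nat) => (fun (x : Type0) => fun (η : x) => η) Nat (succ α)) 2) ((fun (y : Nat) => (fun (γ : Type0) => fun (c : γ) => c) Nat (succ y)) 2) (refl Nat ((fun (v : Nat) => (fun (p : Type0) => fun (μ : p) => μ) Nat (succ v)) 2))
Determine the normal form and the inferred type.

resulting normal form:
  3
inferred type:
  Nat


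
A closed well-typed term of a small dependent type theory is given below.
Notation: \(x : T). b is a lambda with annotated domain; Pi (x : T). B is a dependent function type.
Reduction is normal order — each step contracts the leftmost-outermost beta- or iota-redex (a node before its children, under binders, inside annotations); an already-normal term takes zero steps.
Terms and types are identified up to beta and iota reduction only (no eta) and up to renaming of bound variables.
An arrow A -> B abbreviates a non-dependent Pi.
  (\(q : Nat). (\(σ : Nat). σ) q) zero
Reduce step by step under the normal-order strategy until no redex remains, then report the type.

normal-order reduction sequence:
  (\(q : Nat). (\(σ : Nat). σ) q) zero
  ~> (\(q : Nat). q) zero
  ~> zero
inferred type:
  Nat


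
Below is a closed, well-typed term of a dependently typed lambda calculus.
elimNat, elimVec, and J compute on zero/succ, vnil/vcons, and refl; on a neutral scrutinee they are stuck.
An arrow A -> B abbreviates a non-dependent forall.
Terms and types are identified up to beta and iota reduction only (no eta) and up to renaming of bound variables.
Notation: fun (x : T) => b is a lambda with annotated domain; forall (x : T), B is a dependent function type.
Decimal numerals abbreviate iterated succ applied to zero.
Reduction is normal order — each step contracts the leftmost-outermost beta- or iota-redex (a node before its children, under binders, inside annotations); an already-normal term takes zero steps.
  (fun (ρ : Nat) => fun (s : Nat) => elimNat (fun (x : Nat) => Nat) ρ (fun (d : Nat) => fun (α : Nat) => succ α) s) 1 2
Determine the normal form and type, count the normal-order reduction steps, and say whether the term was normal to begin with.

reduced normal form:
  3
type:
  Nat
normal-order step count: 9
term was already normal: no
first redex: a beta-redex


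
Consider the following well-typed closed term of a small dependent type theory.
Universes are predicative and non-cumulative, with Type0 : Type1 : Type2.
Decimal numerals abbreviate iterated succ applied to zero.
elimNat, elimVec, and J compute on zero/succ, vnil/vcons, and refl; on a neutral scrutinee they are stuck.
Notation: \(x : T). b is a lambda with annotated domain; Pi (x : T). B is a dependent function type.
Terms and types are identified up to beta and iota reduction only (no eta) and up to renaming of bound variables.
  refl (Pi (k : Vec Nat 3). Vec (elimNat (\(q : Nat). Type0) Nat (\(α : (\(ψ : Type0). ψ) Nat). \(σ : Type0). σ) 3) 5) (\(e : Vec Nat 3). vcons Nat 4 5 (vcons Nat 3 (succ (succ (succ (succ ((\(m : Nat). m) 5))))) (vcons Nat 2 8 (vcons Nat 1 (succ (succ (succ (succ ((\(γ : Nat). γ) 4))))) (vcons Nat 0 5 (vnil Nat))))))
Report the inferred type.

type:
  Eq (Pi (k : Vec Nat 3). Vec Nat 5) (\(q : Vec Nat 3). vcons Nat 4 5 (vcons Nat 3 9 (vcons Nat 2 8 (vcons Nat 1 8 (vcons Nat 0 5 (vnil Nat)))))) (\(α : Vec Nat 3). vcons Nat 4 5 (vcons Nat 3 9 (vcons Nat 2 8 (vcons Nat 1 8 (vcons Nat 0 5 (vnil Nat))))))


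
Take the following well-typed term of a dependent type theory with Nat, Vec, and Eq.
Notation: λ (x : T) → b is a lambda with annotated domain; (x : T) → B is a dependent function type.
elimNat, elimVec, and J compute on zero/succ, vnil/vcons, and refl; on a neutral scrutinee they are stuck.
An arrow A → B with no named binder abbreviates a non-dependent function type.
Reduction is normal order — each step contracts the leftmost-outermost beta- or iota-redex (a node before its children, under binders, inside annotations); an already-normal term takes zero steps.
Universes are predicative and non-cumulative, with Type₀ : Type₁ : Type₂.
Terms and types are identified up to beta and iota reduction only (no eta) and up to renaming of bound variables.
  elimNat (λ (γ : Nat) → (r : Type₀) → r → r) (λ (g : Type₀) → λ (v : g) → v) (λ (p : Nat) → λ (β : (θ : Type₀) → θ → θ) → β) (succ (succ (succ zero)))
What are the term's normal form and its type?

normal form:
  λ (γ : Type₀) → λ (r : γ) → r
inferred type:
  (γ : Type₀) → γ → γ
observation: normalization takes exactly 10 steps under the normal-order strategy.


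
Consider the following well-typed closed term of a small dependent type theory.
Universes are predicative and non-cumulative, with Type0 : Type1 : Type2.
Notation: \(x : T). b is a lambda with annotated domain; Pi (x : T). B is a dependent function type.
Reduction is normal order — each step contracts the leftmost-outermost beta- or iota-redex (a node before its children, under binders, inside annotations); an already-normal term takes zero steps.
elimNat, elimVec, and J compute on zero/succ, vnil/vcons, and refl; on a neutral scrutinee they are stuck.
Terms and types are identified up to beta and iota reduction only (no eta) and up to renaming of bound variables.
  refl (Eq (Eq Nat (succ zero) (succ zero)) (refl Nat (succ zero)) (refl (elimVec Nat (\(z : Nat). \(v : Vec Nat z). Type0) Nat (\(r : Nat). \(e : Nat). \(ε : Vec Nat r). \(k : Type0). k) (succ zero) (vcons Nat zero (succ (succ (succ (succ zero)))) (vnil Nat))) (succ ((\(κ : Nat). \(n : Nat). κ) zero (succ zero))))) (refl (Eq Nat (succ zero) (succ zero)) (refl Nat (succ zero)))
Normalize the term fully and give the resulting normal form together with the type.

normal form:
  refl (Eq (Eq Nat (succ zero) (succ zero)) (refl Nat (succ zero)) (refl Nat (succ zero))) (refl (Eq Nat (succ zero) (succ zero)) (refl Nat (succ zero)))
the term's type:
  Eq (Eq (Eq Nat (succ zero) (succ zero)) (refl Nat (succ zero)) (refl Nat (succ zero))) (refl (Eq Nat (succ zero) (succ zero)) (refl Nat (succ zero))) (refl (Eq Nat (succ zero) (succ zero)) (refl Nat (succ zero)))


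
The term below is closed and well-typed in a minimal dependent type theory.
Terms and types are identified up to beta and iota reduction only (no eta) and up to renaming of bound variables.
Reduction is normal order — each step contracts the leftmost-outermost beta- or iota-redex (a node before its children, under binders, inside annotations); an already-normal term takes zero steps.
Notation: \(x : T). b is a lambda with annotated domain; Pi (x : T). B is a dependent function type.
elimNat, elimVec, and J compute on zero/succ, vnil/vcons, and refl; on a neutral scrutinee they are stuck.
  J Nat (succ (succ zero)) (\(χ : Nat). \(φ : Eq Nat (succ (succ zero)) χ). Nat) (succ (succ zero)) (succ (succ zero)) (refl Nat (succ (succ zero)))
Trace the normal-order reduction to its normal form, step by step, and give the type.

normal-order reduction sequence:
  J Nat (succ (succ zero)) (\(χ : Nat). \(φ : Eq Nat (succ (succ zero)) χ). Nat) (succ (succ zero)) (succ (succ zero)) (refl Nat (succ (succ zero)))
  ~> succ (succ zero)
the term's type:
  Nat
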